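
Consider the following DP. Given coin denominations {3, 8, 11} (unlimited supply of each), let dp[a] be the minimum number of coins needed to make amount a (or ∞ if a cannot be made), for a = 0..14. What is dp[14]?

2

 a  0  1  2  3  4  5  6  7  8  9 10 11 12 13 14
dp  0  -  -  1  -  -  2  -  1  3  -  1  4  -  2
(- denotes ∞ / unreachable)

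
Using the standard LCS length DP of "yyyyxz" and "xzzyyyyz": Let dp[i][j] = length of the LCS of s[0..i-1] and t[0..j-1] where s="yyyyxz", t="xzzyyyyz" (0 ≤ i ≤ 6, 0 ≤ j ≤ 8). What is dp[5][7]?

   ''  x  z  z  y  y  y  y  z
''  0  0  0  0  0  0  0  0  0
 y  0  0  0  0  1  1  1  1  1
 y  0  0  0  0  1  2  2  2  2
 y  0  0  0  0  1  2  3  3  3
 y  0  0  0  0  1  2  3  4  4
 x  0  1  1  1  1  2  3  4  4
 z  0  1  2  2  2  2  3  4  5

4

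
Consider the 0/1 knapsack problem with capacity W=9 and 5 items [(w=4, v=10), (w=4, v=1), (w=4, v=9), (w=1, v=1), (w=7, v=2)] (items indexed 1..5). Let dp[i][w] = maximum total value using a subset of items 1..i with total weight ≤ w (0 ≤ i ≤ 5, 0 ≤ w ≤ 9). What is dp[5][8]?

i\w   0   1   2   3   4   5   6   7   8   9
  0   0   0   0   0   0   0   0   0   0   0
  1   0   0   0   0  10  10  10  10  10  10
  2   0   0   0   0  10  10  10  10  11  11
  3   0   0   0   0  10  10  10  10  19  19
  4   0   1   1   1  10  11  11  11  19  20
  5   0   1   1   1  10  11  11  11  19  20

19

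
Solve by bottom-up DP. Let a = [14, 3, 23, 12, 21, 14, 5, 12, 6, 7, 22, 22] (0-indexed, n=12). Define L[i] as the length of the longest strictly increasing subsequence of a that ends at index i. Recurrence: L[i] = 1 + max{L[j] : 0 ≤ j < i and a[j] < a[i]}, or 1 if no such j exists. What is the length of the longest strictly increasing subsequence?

5

   i    0    1    2    3    4    5    6    7    8    9   10   11
a[i]   14    3   23   12   21   14    5   12    6    7   22   22
L[i]    1    1    2    2    3    3    2    3    3    4    5    5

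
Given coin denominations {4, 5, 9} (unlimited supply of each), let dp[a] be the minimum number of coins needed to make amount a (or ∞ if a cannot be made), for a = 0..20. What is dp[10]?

 a  0  1  2  3  4  5  6  7  8  9 10 11 12 13 14 15 16 17 18 19 20
dp  0  -  -  -  1  1  -  -  2  1  2  -  3  2  2  3  4  3  2  3  4
(- denotes ∞ / unreachable)

2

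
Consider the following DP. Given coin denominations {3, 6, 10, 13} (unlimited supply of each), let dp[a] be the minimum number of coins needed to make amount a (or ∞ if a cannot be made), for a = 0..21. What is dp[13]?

 a  0  1  2  3  4  5  6  7  8  9 10 11 12 13 14 15 16 17 18 19 20 21
dp  0  -  -  1  -  -  1  -  -  2  1  -  2  1  -  3  2  -  3  2  2  4
(- denotes ∞ / unreachable)

1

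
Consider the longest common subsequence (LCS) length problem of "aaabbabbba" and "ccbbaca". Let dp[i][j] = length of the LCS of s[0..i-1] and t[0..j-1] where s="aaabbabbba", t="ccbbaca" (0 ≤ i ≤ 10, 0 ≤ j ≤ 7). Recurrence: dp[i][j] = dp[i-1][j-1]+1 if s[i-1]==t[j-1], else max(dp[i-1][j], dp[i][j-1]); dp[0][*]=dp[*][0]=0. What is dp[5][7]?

2

   ''  c  c  b  b  a  c  a
''  0  0  0  0  0  0  0  0
 a  0  0  0  0  0  1  1  1
 a  0  0  0  0  0  1  1  2
 a  0  0  0  0  0  1  1  2
 b  0  0  0  1  1  1  1  2
 b  0  0  0  1  2  2  2  2
 a  0  0  0  1  2  3  3  3
 b  0  0  0  1  2  3  3  3
 b  0  0  0  1  2  3  3  3
 b  0  0  0  1  2  3  3  3
 a  0  0  0  1  2  3  3  4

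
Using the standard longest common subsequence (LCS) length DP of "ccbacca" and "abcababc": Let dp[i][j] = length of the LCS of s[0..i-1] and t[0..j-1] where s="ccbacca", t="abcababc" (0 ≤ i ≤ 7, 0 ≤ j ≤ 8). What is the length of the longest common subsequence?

   ''  a  b  c  a  b  a  b  c
''  0  0  0  0  0  0  0  0  0
 c  0  0  0  1  1  1  1  1  1
 c  0  0  0  1  1  1  1  1  2
 b  0  0  1  1  1  2  2  2  2
 a  0  1  1  1  2  2  3  3  3
 c  0  1  1  2  2  2  3  3  4
 c  0  1  1  2  2  2  3  3  4
 a  0  1  1  2  3  3  3  3  4

4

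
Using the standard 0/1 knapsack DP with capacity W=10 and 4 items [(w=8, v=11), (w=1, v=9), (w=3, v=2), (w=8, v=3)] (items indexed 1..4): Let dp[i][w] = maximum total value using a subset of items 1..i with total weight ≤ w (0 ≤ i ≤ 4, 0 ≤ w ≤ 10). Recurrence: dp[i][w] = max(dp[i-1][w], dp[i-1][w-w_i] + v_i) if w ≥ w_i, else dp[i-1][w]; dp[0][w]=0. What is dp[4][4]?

i\w   0   1   2   3   4   5   6   7   8   9  10
  0   0   0   0   0   0   0   0   0   0   0   0
  1   0   0   0   0   0   0   0   0  11  11  11
  2   0   9   9   9   9   9   9   9  11  20  20
  3   0   9   9   9  11  11  11  11  11  20  20
  4   0   9   9   9  11  11  11  11  11  20  20

11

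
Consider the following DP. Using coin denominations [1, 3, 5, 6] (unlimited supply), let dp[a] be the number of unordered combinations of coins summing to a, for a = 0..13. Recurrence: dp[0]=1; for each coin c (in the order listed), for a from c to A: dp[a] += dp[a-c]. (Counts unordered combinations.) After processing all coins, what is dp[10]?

9

after  coin     0     1     2     3     4     5     6     7     8     9    10    11    12    13
          1     1     1     1     1     1     1     1     1     1     1     1     1     1     1
          3     1     1     1     2     2     2     3     3     3     4     4     4     5     5
          5     1     1     1     2     2     3     4     4     5     6     7     8     9    10
          6     1     1     1     2     2     3     5     5     6     8     9    11    14    15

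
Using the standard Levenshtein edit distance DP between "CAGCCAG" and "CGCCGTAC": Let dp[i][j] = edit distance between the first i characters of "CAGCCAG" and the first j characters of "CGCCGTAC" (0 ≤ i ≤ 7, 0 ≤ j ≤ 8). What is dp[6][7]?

3

   ''  C  G  C  C  G  T  A  C
''  0  1  2  3  4  5  6  7  8
 C  1  0  1  2  3  4  5  6  7
 A  2  1  1  2  3  4  5  5  6
 G  3  2  1  2  3  3  4  5  6
 C  4  3  2  1  2  3  4  5  5
 C  5  4  3  2  1  2  3  4  5
 A  6  5  4  3  2  2  3  3  4
 G  7  6  5  4  3  2  3  4  4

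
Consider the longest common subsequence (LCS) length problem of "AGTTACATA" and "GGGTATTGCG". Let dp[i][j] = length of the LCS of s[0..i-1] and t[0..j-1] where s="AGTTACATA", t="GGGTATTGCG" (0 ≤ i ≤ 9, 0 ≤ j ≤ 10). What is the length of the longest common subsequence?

   ''  G  G  G  T  A  T  T  G  C  G
''  0  0  0  0  0  0  0  0  0  0  0
 A  0  0  0  0  0  1  1  1  1  1  1
 G  0  1  1  1  1  1  1  1  2  2  2
 T  0  1  1  1  2  2  2  2  2  2  2
 T  0  1  1  1  2  2  3  3  3  3  3
 A  0  1  1  1  2  3  3  3  3  3  3
 C  0  1  1  1  2  3  3  3  3  4  4
 A  0  1  1  1  2  3  3  3  3  4  4
 T  0  1  1  1  2  3  4  4  4  4  4
 A  0  1  1  1  2  3  4  4  4  4  4

4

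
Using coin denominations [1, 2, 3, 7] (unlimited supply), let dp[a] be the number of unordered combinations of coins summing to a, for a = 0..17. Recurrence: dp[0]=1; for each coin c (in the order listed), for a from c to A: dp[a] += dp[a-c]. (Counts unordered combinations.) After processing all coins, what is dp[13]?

after  coin     0     1     2     3     4     5     6     7     8     9    10    11    12    13    14    15    16    17
          1     1     1     1     1     1     1     1     1     1     1     1     1     1     1     1     1     1     1
          2     1     1     2     2     3     3     4     4     5     5     6     6     7     7     8     8     9     9
          3     1     1     2     3     4     5     7     8    10    12    14    16    19    21    24    27    30    33
          7     1     1     2     3     4     5     7     9    11    14    17    20    24    28    33    38    44    50

28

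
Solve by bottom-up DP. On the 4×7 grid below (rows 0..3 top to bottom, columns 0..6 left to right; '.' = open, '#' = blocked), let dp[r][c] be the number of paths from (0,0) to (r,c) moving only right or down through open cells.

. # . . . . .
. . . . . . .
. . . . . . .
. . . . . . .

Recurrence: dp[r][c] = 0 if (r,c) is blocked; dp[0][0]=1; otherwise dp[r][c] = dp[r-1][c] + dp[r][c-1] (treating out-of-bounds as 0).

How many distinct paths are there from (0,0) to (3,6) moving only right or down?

r\c   0   1   2   3   4   5   6
  0   1   0   0   0   0   0   0
  1   1   1   1   1   1   1   1
  2   1   2   3   4   5   6   7
  3   1   3   6  10  15  21  28

28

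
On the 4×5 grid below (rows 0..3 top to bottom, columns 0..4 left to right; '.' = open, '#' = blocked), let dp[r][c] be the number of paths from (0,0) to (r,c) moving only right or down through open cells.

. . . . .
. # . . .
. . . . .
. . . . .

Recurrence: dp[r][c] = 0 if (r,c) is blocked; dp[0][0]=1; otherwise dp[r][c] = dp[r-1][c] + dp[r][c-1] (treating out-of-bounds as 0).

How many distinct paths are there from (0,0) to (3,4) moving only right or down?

r\c   0   1   2   3   4
  0   1   1   1   1   1
  1   1   0   1   2   3
  2   1   1   2   4   7
  3   1   2   4   8  15

15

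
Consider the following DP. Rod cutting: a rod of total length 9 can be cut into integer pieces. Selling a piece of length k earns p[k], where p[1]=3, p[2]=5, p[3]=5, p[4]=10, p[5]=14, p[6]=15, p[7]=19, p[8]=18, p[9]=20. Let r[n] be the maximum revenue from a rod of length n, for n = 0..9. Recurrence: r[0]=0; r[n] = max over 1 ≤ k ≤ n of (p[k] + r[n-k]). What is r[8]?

24

   n    0    1    2    3    4    5    6    7    8    9
r[n]    0    3    6    9   12   15   18   21   24   27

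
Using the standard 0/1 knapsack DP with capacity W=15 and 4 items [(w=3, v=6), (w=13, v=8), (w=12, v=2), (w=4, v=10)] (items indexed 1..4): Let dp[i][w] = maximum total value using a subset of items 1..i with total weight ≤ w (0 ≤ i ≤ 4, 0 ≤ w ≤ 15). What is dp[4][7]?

16

i\w   0   1   2   3   4   5   6   7   8   9  10  11  12  13  14  15
  0   0   0   0   0   0   0   0   0   0   0   0   0   0   0   0   0
  1   0   0   0   6   6   6   6   6   6   6   6   6   6   6   6   6
  2   0   0   0   6   6   6   6   6   6   6   6   6   6   8   8   8
  3   0   0   0   6   6   6   6   6   6   6   6   6   6   8   8   8
  4   0   0   0   6  10  10  10  16  16  16  16  16  16  16  16  16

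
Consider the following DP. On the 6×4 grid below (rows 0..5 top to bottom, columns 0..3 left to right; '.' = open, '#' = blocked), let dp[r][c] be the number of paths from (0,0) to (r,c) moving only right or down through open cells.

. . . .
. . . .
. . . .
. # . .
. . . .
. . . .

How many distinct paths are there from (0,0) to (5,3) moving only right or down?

r\c   0   1   2   3
  0   1   1   1   1
  1   1   2   3   4
  2   1   3   6  10
  3   1   0   6  16
  4   1   1   7  23
  5   1   2   9  32

32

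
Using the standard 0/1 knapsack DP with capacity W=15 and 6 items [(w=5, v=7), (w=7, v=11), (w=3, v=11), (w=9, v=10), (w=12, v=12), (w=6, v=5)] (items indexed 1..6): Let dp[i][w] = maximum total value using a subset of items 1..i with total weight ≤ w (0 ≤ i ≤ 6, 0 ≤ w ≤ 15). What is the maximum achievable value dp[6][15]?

29

i\w   0   1   2   3   4   5   6   7   8   9  10  11  12  13  14  15
  0   0   0   0   0   0   0   0   0   0   0   0   0   0   0   0   0
  1   0   0   0   0   0   7   7   7   7   7   7   7   7   7   7   7
  2   0   0   0   0   0   7   7  11  11  11  11  11  18  18  18  18
  3   0   0   0  11  11  11  11  11  18  18  22  22  22  22  22  29
  4   0   0   0  11  11  11  11  11  18  18  22  22  22  22  22  29
  5   0   0   0  11  11  11  11  11  18  18  22  22  22  22  22  29
  6   0   0   0  11  11  11  11  11  18  18  22  22  22  22  23  29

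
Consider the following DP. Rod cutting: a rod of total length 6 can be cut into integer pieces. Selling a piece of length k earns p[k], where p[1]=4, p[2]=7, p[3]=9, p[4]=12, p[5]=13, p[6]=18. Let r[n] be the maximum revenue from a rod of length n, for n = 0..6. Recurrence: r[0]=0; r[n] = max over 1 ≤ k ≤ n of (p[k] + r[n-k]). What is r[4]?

   n    0    1    2    3    4    5    6
r[n]    0    4    8   12   16   20   24

16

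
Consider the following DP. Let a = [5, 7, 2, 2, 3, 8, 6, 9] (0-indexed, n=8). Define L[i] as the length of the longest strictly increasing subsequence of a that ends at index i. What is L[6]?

   i    0    1    2    3    4    5    6    7
a[i]    5    7    2    2    3    8    6    9
L[i]    1    2    1    1    2    3    3    4

3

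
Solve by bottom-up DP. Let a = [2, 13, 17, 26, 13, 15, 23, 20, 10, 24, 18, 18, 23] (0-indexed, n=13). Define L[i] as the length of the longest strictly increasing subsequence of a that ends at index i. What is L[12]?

   i    0    1    2    3    4    5    6    7    8    9   10   11   12
a[i]    2   13   17   26   13   15   23   20   10   24   18   18   23
L[i]    1    2    3    4    2    3    4    4    2    5    4    4    5

5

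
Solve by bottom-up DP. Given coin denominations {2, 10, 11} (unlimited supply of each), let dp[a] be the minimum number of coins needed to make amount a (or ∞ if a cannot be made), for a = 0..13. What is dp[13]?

2

 a  0  1  2  3  4  5  6  7  8  9 10 11 12 13
dp  0  -  1  -  2  -  3  -  4  -  1  1  2  2
(- denotes ∞ / unreachable)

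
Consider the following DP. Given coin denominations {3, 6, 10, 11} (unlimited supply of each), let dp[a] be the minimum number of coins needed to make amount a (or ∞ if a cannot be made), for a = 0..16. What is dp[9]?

 a  0  1  2  3  4  5  6  7  8  9 10 11 12 13 14 15 16
dp  0  -  -  1  -  -  1  -  -  2  1  1  2  2  2  3  2
(- denotes ∞ / unreachable)

2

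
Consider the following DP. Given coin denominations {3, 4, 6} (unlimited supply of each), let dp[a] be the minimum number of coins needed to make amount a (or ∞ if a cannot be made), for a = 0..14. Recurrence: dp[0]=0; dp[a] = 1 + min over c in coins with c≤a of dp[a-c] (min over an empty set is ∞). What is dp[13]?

 a  0  1  2  3  4  5  6  7  8  9 10 11 12 13 14
dp  0  -  -  1  1  -  1  2  2  2  2  3  2  3  3
(- denotes ∞ / unreachable)

3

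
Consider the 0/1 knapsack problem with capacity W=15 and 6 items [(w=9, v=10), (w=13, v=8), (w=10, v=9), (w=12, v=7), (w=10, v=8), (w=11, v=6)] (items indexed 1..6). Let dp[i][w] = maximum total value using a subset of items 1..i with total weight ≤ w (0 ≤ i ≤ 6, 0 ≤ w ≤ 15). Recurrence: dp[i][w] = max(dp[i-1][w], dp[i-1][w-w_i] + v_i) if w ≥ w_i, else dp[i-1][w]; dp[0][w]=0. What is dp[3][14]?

i\w   0   1   2   3   4   5   6   7   8   9  10  11  12  13  14  15
  0   0   0   0   0   0   0   0   0   0   0   0   0   0   0   0   0
  1   0   0   0   0   0   0   0   0   0  10  10  10  10  10  10  10
  2   0   0   0   0   0   0   0   0   0  10  10  10  10  10  10  10
  3   0   0   0   0   0   0   0   0   0  10  10  10  10  10  10  10
  4   0   0   0   0   0   0   0   0   0  10  10  10  10  10  10  10
  5   0   0   0   0   0   0   0   0   0  10  10  10  10  10  10  10
  6   0   0   0   0   0   0   0   0   0  10  10  10  10  10  10  10

10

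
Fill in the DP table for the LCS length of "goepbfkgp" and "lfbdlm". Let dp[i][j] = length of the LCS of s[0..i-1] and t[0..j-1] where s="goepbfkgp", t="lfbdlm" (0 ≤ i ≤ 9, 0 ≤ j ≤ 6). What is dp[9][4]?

1

   ''  l  f  b  d  l  m
''  0  0  0  0  0  0  0
 g  0  0  0  0  0  0  0
 o  0  0  0  0  0  0  0
 e  0  0  0  0  0  0  0
 p  0  0  0  0  0  0  0
 b  0  0  0  1  1  1  1
 f  0  0  1  1  1  1  1
 k  0  0  1  1  1  1  1
 g  0  0  1  1  1  1  1
 p  0  0  1  1  1  1  1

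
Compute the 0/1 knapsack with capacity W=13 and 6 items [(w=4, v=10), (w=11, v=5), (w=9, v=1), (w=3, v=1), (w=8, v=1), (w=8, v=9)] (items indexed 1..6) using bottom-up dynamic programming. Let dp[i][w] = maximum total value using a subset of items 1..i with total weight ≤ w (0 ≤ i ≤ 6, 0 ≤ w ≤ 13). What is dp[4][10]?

i\w   0   1   2   3   4   5   6   7   8   9  10  11  12  13
  0   0   0   0   0   0   0   0   0   0   0   0   0   0   0
  1   0   0   0   0  10  10  10  10  10  10  10  10  10  10
  2   0   0   0   0  10  10  10  10  10  10  10  10  10  10
  3   0   0   0   0  10  10  10  10  10  10  10  10  10  11
  4   0   0   0   1  10  10  10  11  11  11  11  11  11  11
  5   0   0   0   1  10  10  10  11  11  11  11  11  11  11
  6   0   0   0   1  10  10  10  11  11  11  11  11  19  19

11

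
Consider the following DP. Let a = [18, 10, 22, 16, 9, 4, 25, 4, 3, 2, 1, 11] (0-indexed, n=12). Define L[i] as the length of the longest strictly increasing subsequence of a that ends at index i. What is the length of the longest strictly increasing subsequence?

   i    0    1    2    3    4    5    6    7    8    9   10   11
a[i]   18   10   22   16    9    4   25    4    3    2    1   11
L[i]    1    1    2    2    1    1    3    1    1    1    1    2

3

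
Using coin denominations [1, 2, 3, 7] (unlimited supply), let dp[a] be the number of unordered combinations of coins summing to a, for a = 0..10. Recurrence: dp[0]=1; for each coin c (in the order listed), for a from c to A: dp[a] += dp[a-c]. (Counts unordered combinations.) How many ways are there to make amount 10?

17

after  coin     0     1     2     3     4     5     6     7     8     9    10
          1     1     1     1     1     1     1     1     1     1     1     1
          2     1     1     2     2     3     3     4     4     5     5     6
          3     1     1     2     3     4     5     7     8    10    12    14
          7     1     1     2     3     4     5     7     9    11    14    17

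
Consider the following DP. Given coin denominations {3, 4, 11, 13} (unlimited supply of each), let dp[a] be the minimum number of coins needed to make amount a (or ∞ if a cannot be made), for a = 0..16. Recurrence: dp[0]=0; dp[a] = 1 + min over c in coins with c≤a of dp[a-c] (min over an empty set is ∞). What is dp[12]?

3

 a  0  1  2  3  4  5  6  7  8  9 10 11 12 13 14 15 16
dp  0  -  -  1  1  -  2  2  2  3  3  1  3  1  2  2  2
(- denotes ∞ / unreachable)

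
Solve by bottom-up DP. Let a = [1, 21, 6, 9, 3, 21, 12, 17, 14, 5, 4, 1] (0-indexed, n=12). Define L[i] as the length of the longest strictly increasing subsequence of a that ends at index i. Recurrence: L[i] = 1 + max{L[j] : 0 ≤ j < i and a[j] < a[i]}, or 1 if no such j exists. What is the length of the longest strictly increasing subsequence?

5

   i    0    1    2    3    4    5    6    7    8    9   10   11
a[i]    1   21    6    9    3   21   12   17   14    5    4    1
L[i]    1    2    2    3    2    4    4    5    5    3    3    1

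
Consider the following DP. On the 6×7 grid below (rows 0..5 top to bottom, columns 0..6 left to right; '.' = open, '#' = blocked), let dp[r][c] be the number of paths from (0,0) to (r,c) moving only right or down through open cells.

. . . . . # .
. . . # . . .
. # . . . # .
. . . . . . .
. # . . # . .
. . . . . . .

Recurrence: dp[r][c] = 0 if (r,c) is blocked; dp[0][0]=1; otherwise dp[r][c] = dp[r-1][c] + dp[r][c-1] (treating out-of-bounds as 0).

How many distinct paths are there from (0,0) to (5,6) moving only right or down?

r\c   0   1   2   3   4   5   6
  0   1   1   1   1   1   0   0
  1   1   2   3   0   1   1   1
  2   1   0   3   3   4   0   1
  3   1   1   4   7  11  11  12
  4   1   0   4  11   0  11  23
  5   1   1   5  16  16  27  50

50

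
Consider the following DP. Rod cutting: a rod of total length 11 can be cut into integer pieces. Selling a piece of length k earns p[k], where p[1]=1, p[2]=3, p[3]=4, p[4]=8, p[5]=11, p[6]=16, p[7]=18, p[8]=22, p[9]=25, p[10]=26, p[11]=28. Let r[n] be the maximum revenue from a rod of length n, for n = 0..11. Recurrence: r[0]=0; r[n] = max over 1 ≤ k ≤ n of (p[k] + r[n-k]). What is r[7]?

18

   n    0    1    2    3    4    5    6    7    8    9   10   11
r[n]    0    1    3    4    8   11   16   18   22   25   26   28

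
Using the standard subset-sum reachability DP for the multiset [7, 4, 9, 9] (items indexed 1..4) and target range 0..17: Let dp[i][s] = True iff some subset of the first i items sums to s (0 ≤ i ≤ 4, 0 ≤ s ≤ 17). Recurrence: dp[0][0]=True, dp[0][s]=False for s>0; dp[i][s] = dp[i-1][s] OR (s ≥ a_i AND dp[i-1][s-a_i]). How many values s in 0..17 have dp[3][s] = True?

7

i\s   0   1   2   3   4   5   6   7   8   9  10  11  12  13  14  15  16  17
  0   T   F   F   F   F   F   F   F   F   F   F   F   F   F   F   F   F   F
  1   T   F   F   F   F   F   F   T   F   F   F   F   F   F   F   F   F   F
  2   T   F   F   F   T   F   F   T   F   F   F   T   F   F   F   F   F   F
  3   T   F   F   F   T   F   F   T   F   T   F   T   F   T   F   F   T   F
  4   T   F   F   F   T   F   F   T   F   T   F   T   F   T   F   F   T   F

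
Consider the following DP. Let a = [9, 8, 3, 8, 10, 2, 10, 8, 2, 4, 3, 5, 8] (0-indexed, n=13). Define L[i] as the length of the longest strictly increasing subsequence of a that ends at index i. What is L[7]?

2

   i    0    1    2    3    4    5    6    7    8    9   10   11   12
a[i]    9    8    3    8   10    2   10    8    2    4    3    5    8
L[i]    1    1    1    2    3    1    3    2    1    2    2    3    4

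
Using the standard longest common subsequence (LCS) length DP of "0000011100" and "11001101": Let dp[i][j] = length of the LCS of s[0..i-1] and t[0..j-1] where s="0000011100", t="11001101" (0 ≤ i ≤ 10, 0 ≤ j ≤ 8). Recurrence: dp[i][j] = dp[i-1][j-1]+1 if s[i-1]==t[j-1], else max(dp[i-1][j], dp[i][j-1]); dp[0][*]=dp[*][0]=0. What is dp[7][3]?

2

   ''  1  1  0  0  1  1  0  1
''  0  0  0  0  0  0  0  0  0
 0  0  0  0  1  1  1  1  1  1
 0  0  0  0  1  2  2  2  2  2
 0  0  0  0  1  2  2  2  3  3
 0  0  0  0  1  2  2  2  3  3
 0  0  0  0  1  2  2  2  3  3
 1  0  1  1  1  2  3  3  3  4
 1  0  1  2  2  2  3  4  4  4
 1  0  1  2  2  2  3  4  4  5
 0  0  1  2  3  3  3  4  5  5
 0  0  1  2  3  4  4  4  5  5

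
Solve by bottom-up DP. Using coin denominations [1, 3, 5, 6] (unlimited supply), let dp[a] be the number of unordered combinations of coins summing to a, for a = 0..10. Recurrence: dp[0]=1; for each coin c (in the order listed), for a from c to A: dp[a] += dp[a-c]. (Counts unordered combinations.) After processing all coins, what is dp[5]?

3

after  coin     0     1     2     3     4     5     6     7     8     9    10
          1     1     1     1     1     1     1     1     1     1     1     1
          3     1     1     1     2     2     2     3     3     3     4     4
          5     1     1     1     2     2     3     4     4     5     6     7
          6     1     1     1     2     2     3     5     5     6     8     9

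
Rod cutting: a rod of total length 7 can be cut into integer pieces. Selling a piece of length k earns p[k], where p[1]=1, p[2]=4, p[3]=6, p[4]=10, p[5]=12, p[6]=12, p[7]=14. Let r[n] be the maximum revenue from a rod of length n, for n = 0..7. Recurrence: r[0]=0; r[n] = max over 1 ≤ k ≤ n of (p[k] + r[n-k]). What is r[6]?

14

   n    0    1    2    3    4    5    6    7
r[n]    0    1    4    6   10   12   14   16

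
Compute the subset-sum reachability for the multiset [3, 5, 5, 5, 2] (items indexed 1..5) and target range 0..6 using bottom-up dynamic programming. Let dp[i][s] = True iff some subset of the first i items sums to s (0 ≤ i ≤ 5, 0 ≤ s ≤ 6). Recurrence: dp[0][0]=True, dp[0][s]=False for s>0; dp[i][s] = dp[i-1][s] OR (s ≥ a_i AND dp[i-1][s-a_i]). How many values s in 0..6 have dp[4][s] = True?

i\s   0   1   2   3   4   5   6
  0   T   F   F   F   F   F   F
  1   T   F   F   T   F   F   F
  2   T   F   F   T   F   T   F
  3   T   F   F   T   F   T   F
  4   T   F   F   T   F   T   F
  5   T   F   T   T   F   T   F

3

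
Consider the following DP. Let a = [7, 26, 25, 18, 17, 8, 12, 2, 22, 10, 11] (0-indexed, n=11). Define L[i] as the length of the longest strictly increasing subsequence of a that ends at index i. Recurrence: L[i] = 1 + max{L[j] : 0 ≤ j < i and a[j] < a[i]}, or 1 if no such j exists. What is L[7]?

1

   i    0    1    2    3    4    5    6    7    8    9   10
a[i]    7   26   25   18   17    8   12    2   22   10   11
L[i]    1    2    2    2    2    2    3    1    4    3    4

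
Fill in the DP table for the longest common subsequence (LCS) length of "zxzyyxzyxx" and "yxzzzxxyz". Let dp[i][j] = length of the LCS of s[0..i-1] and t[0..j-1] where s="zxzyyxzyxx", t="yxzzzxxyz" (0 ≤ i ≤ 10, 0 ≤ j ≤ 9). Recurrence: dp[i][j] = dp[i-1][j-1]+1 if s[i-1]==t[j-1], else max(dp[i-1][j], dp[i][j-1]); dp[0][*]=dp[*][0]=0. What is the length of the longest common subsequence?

5

   ''  y  x  z  z  z  x  x  y  z
''  0  0  0  0  0  0  0  0  0  0
 z  0  0  0  1  1  1  1  1  1  1
 x  0  0  1  1  1  1  2  2  2  2
 z  0  0  1  2  2  2  2  2  2  3
 y  0  1  1  2  2  2  2  2  3  3
 y  0  1  1  2  2  2  2  2  3  3
 x  0  1  2  2  2  2  3  3  3  3
 z  0  1  2  3  3  3  3  3  3  4
 y  0  1  2  3  3  3  3  3  4  4
 x  0  1  2  3  3  3  4  4  4  4
 x  0  1  2  3  3  3  4  5  5  5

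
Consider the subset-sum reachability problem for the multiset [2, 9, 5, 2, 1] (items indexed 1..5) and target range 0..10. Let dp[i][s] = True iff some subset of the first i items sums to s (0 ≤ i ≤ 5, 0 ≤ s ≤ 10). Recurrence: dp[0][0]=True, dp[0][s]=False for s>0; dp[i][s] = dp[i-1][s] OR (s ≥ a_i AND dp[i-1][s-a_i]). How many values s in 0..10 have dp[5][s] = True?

i\s   0   1   2   3   4   5   6   7   8   9  10
  0   T   F   F   F   F   F   F   F   F   F   F
  1   T   F   T   F   F   F   F   F   F   F   F
  2   T   F   T   F   F   F   F   F   F   T   F
  3   T   F   T   F   F   T   F   T   F   T   F
  4   T   F   T   F   T   T   F   T   F   T   F
  5   T   T   T   T   T   T   T   T   T   T   T

11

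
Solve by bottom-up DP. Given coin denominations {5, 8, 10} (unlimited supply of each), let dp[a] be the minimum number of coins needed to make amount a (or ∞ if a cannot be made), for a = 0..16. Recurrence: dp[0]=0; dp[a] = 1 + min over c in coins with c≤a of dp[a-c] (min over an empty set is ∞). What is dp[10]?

 a  0  1  2  3  4  5  6  7  8  9 10 11 12 13 14 15 16
dp  0  -  -  -  -  1  -  -  1  -  1  -  -  2  -  2  2
(- denotes ∞ / unreachable)

1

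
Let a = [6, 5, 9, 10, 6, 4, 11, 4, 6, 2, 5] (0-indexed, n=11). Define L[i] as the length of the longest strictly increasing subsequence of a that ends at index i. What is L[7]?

1

   i    0    1    2    3    4    5    6    7    8    9   10
a[i]    6    5    9   10    6    4   11    4    6    2    5
L[i]    1    1    2    3    2    1    4    1    2    1    2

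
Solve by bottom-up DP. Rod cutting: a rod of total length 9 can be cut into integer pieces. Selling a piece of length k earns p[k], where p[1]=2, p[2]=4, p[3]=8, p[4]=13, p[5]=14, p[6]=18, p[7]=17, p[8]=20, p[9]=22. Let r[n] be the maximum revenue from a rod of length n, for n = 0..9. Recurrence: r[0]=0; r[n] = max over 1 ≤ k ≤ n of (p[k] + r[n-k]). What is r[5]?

   n    0    1    2    3    4    5    6    7    8    9
r[n]    0    2    4    8   13   15   18   21   26   28

15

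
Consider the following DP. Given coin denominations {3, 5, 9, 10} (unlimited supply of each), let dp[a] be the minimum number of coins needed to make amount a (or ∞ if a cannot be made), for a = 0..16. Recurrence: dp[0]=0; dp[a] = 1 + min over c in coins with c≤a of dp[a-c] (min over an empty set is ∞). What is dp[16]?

 a  0  1  2  3  4  5  6  7  8  9 10 11 12 13 14 15 16
dp  0  -  -  1  -  1  2  -  2  1  1  3  2  2  2  2  3
(- denotes ∞ / unreachable)

3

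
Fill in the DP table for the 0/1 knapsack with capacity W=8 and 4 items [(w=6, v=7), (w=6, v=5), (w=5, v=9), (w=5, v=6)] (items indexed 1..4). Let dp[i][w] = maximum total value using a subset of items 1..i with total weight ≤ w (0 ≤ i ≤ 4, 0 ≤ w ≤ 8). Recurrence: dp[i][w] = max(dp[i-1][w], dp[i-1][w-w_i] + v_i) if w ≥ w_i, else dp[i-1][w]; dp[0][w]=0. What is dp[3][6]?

9

i\w   0   1   2   3   4   5   6   7   8
  0   0   0   0   0   0   0   0   0   0
  1   0   0   0   0   0   0   7   7   7
  2   0   0   0   0   0   0   7   7   7
  3   0   0   0   0   0   9   9   9   9
  4   0   0   0   0   0   9   9   9   9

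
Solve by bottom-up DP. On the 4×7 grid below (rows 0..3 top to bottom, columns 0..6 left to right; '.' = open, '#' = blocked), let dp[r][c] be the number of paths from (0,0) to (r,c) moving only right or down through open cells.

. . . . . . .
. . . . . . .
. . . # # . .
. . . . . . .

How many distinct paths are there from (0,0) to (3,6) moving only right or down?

r\c   0   1   2   3   4   5   6
  0   1   1   1   1   1   1   1
  1   1   2   3   4   5   6   7
  2   1   3   6   0   0   6  13
  3   1   4  10  10  10  16  29

29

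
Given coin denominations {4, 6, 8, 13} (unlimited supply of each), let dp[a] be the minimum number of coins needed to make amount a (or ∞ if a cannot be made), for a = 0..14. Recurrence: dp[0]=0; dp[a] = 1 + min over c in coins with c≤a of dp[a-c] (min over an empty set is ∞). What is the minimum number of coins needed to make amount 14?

 a  0  1  2  3  4  5  6  7  8  9 10 11 12 13 14
dp  0  -  -  -  1  -  1  -  1  -  2  -  2  1  2
(- denotes ∞ / unreachable)

2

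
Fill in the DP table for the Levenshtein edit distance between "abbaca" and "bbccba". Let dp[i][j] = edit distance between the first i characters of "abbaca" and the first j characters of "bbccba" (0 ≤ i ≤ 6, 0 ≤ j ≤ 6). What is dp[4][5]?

4

   ''  b  b  c  c  b  a
''  0  1  2  3  4  5  6
 a  1  1  2  3  4  5  5
 b  2  1  1  2  3  4  5
 b  3  2  1  2  3  3  4
 a  4  3  2  2  3  4  3
 c  5  4  3  2  2  3  4
 a  6  5  4  3  3  3  3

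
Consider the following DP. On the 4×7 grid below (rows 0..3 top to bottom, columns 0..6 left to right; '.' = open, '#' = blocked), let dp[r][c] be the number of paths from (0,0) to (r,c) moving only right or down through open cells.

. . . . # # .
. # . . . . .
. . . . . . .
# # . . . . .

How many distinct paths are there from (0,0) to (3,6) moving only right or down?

30

r\c   0   1   2   3   4   5   6
  0   1   1   1   1   0   0   0
  1   1   0   1   2   2   2   2
  2   1   1   2   4   6   8  10
  3   0   0   2   6  12  20  30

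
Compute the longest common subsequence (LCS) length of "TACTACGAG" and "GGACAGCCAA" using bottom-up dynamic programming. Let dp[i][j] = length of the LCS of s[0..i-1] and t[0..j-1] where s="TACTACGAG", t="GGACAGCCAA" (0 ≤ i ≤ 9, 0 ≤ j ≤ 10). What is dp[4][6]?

2

   ''  G  G  A  C  A  G  C  C  A  A
''  0  0  0  0  0  0  0  0  0  0  0
 T  0  0  0  0  0  0  0  0  0  0  0
 A  0  0  0  1  1  1  1  1  1  1  1
 C  0  0  0  1  2  2  2  2  2  2  2
 T  0  0  0  1  2  2  2  2  2  2  2
 A  0  0  0  1  2  3  3  3  3  3  3
 C  0  0  0  1  2  3  3  4  4  4  4
 G  0  1  1  1  2  3  4  4  4  4  4
 A  0  1  1  2  2  3  4  4  4  5  5
 G  0  1  2  2  2  3  4  4  4  5  5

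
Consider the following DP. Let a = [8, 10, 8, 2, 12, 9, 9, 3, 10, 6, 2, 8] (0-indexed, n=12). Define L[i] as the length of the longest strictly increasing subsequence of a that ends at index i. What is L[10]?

   i    0    1    2    3    4    5    6    7    8    9   10   11
a[i]    8   10    8    2   12    9    9    3   10    6    2    8
L[i]    1    2    1    1    3    2    2    2    3    3    1    4

1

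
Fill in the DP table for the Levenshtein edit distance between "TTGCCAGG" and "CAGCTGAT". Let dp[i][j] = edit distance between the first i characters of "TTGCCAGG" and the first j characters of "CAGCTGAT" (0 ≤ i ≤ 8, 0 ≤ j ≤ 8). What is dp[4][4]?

   ''  C  A  G  C  T  G  A  T
''  0  1  2  3  4  5  6  7  8
 T  1  1  2  3  4  4  5  6  7
 T  2  2  2  3  4  4  5  6  6
 G  3  3  3  2  3  4  4  5  6
 C  4  3  4  3  2  3  4  5  6
 C  5  4  4  4  3  3  4  5  6
 A  6  5  4  5  4  4  4  4  5
 G  7  6  5  4  5  5  4  5  5
 G  8  7  6  5  5  6  5  5  6

2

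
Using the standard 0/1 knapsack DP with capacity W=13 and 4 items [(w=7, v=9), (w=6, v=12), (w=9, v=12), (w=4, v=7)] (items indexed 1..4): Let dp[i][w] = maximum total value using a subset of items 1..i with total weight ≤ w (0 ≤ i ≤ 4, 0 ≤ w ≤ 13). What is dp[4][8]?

12

i\w   0   1   2   3   4   5   6   7   8   9  10  11  12  13
  0   0   0   0   0   0   0   0   0   0   0   0   0   0   0
  1   0   0   0   0   0   0   0   9   9   9   9   9   9   9
  2   0   0   0   0   0   0  12  12  12  12  12  12  12  21
  3   0   0   0   0   0   0  12  12  12  12  12  12  12  21
  4   0   0   0   0   7   7  12  12  12  12  19  19  19  21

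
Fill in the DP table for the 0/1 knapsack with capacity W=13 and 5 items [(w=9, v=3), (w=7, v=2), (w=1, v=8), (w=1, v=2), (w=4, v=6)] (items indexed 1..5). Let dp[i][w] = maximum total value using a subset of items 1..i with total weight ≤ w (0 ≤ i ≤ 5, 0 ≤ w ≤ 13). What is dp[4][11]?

13

i\w   0   1   2   3   4   5   6   7   8   9  10  11  12  13
  0   0   0   0   0   0   0   0   0   0   0   0   0   0   0
  1   0   0   0   0   0   0   0   0   0   3   3   3   3   3
  2   0   0   0   0   0   0   0   2   2   3   3   3   3   3
  3   0   8   8   8   8   8   8   8  10  10  11  11  11  11
  4   0   8  10  10  10  10  10  10  10  12  12  13  13  13
  5   0   8  10  10  10  14  16  16  16  16  16  16  16  18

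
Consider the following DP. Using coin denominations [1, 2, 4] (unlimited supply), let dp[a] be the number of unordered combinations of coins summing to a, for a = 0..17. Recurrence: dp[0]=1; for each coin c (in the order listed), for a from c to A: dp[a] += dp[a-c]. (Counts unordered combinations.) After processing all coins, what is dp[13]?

after  coin     0     1     2     3     4     5     6     7     8     9    10    11    12    13    14    15    16    17
          1     1     1     1     1     1     1     1     1     1     1     1     1     1     1     1     1     1     1
          2     1     1     2     2     3     3     4     4     5     5     6     6     7     7     8     8     9     9
          4     1     1     2     2     4     4     6     6     9     9    12    12    16    16    20    20    25    25

16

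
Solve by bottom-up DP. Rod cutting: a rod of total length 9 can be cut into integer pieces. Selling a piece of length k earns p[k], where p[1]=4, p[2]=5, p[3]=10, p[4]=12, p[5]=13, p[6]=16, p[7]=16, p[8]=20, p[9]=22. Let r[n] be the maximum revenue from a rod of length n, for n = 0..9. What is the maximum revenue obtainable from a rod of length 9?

36

   n    0    1    2    3    4    5    6    7    8    9
r[n]    0    4    8   12   16   20   24   28   32   36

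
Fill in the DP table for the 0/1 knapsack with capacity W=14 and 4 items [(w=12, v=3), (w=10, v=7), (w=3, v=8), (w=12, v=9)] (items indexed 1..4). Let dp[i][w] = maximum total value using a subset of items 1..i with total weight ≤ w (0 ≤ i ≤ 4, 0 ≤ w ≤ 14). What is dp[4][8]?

i\w   0   1   2   3   4   5   6   7   8   9  10  11  12  13  14
  0   0   0   0   0   0   0   0   0   0   0   0   0   0   0   0
  1   0   0   0   0   0   0   0   0   0   0   0   0   3   3   3
  2   0   0   0   0   0   0   0   0   0   0   7   7   7   7   7
  3   0   0   0   8   8   8   8   8   8   8   8   8   8  15  15
  4   0   0   0   8   8   8   8   8   8   8   8   8   9  15  15

8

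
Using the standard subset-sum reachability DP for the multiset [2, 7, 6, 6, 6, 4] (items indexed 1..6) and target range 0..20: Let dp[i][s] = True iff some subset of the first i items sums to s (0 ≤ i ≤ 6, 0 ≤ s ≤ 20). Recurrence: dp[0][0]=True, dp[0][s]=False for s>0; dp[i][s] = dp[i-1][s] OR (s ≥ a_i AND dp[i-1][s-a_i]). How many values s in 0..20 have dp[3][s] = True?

8

i\s   0   1   2   3   4   5   6   7   8   9  10  11  12  13  14  15  16  17  18  19  20
  0   T   F   F   F   F   F   F   F   F   F   F   F   F   F   F   F   F   F   F   F   F
  1   T   F   T   F   F   F   F   F   F   F   F   F   F   F   F   F   F   F   F   F   F
  2   T   F   T   F   F   F   F   T   F   T   F   F   F   F   F   F   F   F   F   F   F
  3   T   F   T   F   F   F   T   T   T   T   F   F   F   T   F   T   F   F   F   F   F
  4   T   F   T   F   F   F   T   T   T   T   F   F   T   T   T   T   F   F   F   T   F
  5   T   F   T   F   F   F   T   T   T   T   F   F   T   T   T   T   F   F   T   T   T
  6   T   F   T   F   T   F   T   T   T   T   T   T   T   T   T   T   T   T   T   T   T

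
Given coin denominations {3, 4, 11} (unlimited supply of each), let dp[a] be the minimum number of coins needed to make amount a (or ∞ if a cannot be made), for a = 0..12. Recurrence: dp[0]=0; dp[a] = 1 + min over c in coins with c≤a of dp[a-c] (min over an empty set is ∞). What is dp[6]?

2

 a  0  1  2  3  4  5  6  7  8  9 10 11 12
dp  0  -  -  1  1  -  2  2  2  3  3  1  3
(- denotes ∞ / unreachable)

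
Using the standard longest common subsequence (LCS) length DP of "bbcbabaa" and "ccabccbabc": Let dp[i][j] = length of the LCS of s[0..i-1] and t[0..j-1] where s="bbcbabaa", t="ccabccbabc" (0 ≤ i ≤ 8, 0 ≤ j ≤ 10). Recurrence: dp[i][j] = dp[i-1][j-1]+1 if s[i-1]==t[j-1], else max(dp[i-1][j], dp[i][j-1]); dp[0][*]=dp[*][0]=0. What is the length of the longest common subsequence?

5

   ''  c  c  a  b  c  c  b  a  b  c
''  0  0  0  0  0  0  0  0  0  0  0
 b  0  0  0  0  1  1  1  1  1  1  1
 b  0  0  0  0  1  1  1  2  2  2  2
 c  0  1  1  1  1  2  2  2  2  2  3
 b  0  1  1  1  2  2  2  3  3  3  3
 a  0  1  1  2  2  2  2  3  4  4  4
 b  0  1  1  2  3  3  3  3  4  5  5
 a  0  1  1  2  3  3  3  3  4  5  5
 a  0  1  1  2  3  3  3  3  4  5  5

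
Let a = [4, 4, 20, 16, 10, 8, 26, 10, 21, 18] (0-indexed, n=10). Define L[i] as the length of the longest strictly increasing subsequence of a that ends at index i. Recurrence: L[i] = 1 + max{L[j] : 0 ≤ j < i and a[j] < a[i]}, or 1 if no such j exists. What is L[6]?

3

   i    0    1    2    3    4    5    6    7    8    9
a[i]    4    4   20   16   10    8   26   10   21   18
L[i]    1    1    2    2    2    2    3    3    4    4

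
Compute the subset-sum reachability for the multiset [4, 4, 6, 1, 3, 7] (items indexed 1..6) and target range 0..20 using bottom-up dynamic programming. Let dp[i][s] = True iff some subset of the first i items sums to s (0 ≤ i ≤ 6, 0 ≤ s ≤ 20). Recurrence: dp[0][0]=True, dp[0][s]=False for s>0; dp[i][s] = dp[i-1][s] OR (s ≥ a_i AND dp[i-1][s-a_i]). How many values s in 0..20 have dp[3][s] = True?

i\s   0   1   2   3   4   5   6   7   8   9  10  11  12  13  14  15  16  17  18  19  20
  0   T   F   F   F   F   F   F   F   F   F   F   F   F   F   F   F   F   F   F   F   F
  1   T   F   F   F   T   F   F   F   F   F   F   F   F   F   F   F   F   F   F   F   F
  2   T   F   F   F   T   F   F   F   T   F   F   F   F   F   F   F   F   F   F   F   F
  3   T   F   F   F   T   F   T   F   T   F   T   F   F   F   T   F   F   F   F   F   F
  4   T   T   F   F   T   T   T   T   T   T   T   T   F   F   T   T   F   F   F   F   F
  5   T   T   F   T   T   T   T   T   T   T   T   T   T   T   T   T   F   T   T   F   F
  6   T   T   F   T   T   T   T   T   T   T   T   T   T   T   T   T   T   T   T   T   T

6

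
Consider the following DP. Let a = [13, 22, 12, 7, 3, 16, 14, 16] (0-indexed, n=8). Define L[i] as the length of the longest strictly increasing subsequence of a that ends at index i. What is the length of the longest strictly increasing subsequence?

3

   i    0    1    2    3    4    5    6    7
a[i]   13   22   12    7    3   16   14   16
L[i]    1    2    1    1    1    2    2    3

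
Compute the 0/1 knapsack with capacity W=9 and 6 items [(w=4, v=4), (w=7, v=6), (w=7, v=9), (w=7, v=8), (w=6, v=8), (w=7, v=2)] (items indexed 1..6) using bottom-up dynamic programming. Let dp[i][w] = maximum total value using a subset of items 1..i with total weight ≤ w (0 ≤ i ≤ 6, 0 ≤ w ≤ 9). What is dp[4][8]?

9

i\w   0   1   2   3   4   5   6   7   8   9
  0   0   0   0   0   0   0   0   0   0   0
  1   0   0   0   0   4   4   4   4   4   4
  2   0   0   0   0   4   4   4   6   6   6
  3   0   0   0   0   4   4   4   9   9   9
  4   0   0   0   0   4   4   4   9   9   9
  5   0   0   0   0   4   4   8   9   9   9
  6   0   0   0   0   4   4   8   9   9   9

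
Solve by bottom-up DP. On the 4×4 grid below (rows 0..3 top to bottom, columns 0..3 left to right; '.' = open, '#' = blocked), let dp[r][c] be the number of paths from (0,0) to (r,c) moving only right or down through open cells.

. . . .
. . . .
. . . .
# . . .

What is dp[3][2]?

9

r\c   0   1   2   3
  0   1   1   1   1
  1   1   2   3   4
  2   1   3   6  10
  3   0   3   9  19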